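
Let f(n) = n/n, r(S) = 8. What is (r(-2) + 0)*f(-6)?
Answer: 8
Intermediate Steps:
f(n) = 1
(r(-2) + 0)*f(-6) = (8 + 0)*1 = 8*1 = 8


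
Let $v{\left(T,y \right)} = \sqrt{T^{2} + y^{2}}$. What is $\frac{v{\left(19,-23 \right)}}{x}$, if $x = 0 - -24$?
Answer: $\frac{\sqrt{890}}{24} \approx 1.243$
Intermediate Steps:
$x = 24$ ($x = 0 + 24 = 24$)
$\frac{v{\left(19,-23 \right)}}{x} = \frac{\sqrt{19^{2} + \left(-23\right)^{2}}}{24} = \sqrt{361 + 529} \cdot \frac{1}{24} = \sqrt{890} \cdot \frac{1}{24} = \frac{\sqrt{890}}{24}$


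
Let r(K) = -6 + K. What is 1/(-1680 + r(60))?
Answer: -1/1626 ≈ -0.00061501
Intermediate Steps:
1/(-1680 + r(60)) = 1/(-1680 + (-6 + 60)) = 1/(-1680 + 54) = 1/(-1626) = -1/1626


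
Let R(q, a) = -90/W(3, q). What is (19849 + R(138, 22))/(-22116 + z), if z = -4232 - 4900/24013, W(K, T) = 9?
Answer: -158797969/210899808 ≈ -0.75295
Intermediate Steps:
z = -101627916/24013 (z = -4232 - 4900/24013 = -101627916/24013 ≈ -4232.2)
R(q, a) = -10 (R(q, a) = -90/9 = -90*⅑ = -10)
(19849 + R(138, 22))/(-22116 + z) = (19849 - 10)/(-22116 - 101627916/24013) = 19839/(-632699424/24013) = 19839*(-24013/632699424) = -158797969/210899808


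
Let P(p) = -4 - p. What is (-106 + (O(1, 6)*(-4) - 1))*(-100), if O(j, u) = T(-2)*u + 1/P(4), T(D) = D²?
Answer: 20250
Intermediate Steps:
O(j, u) = -⅛ + 4*u (O(j, u) = (-2)²*u + 1/(-4 - 1*4) = 4*u + 1/(-4 - 4) = 4*u + 1/(-8) = 4*u - ⅛ = -⅛ + 4*u)
(-106 + (O(1, 6)*(-4) - 1))*(-100) = (-106 + ((-⅛ + 4*6)*(-4) - 1))*(-100) = (-106 + ((-⅛ + 24)*(-4) - 1))*(-100) = (-106 + ((191/8)*(-4) - 1))*(-100) = (-106 + (-191/2 - 1))*(-100) = (-106 - 193/2)*(-100) = -405/2*(-100) = 20250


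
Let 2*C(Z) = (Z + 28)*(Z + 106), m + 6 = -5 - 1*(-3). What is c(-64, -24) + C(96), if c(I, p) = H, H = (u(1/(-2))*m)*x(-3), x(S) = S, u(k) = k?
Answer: 12512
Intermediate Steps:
m = -8 (m = -6 + (-5 - 1*(-3)) = -6 + (-5 + 3) = -6 - 2 = -8)
C(Z) = (28 + Z)*(106 + Z)/2 (C(Z) = ((Z + 28)*(Z + 106))/2 = ((28 + Z)*(106 + Z))/2 = (28 + Z)*(106 + Z)/2)
H = -12 (H = (-8/(-2))*(-3) = -½*(-8)*(-3) = 4*(-3) = -12)
c(I, p) = -12
c(-64, -24) + C(96) = -12 + (1484 + (½)*96² + 67*96) = -12 + (1484 + (½)*9216 + 6432) = -12 + (1484 + 4608 + 6432) = -12 + 12524 = 12512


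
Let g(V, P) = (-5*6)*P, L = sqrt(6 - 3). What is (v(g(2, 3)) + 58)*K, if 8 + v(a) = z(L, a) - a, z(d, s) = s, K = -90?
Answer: -4500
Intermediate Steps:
L = sqrt(3) ≈ 1.7320
g(V, P) = -30*P
v(a) = -8 (v(a) = -8 + (a - a) = -8 + 0 = -8)
(v(g(2, 3)) + 58)*K = (-8 + 58)*(-90) = 50*(-90) = -4500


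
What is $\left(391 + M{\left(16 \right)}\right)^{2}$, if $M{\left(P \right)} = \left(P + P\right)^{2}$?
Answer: $2002225$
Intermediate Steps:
$M{\left(P \right)} = 4 P^{2}$ ($M{\left(P \right)} = \left(2 P\right)^{2} = 4 P^{2}$)
$\left(391 + M{\left(16 \right)}\right)^{2} = \left(391 + 4 \cdot 16^{2}\right)^{2} = \left(391 + 4 \cdot 256\right)^{2} = \left(391 + 1024\right)^{2} = 1415^{2} = 2002225$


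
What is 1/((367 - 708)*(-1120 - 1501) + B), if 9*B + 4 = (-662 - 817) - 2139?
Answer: 9/8040227 ≈ 1.1194e-6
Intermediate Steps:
B = -3622/9 (B = -4/9 + ((-662 - 817) - 2139)/9 = -4/9 + (-1479 - 2139)/9 = -4/9 + (⅑)*(-3618) = -4/9 - 402 = -3622/9 ≈ -402.44)
1/((367 - 708)*(-1120 - 1501) + B) = 1/((367 - 708)*(-1120 - 1501) - 3622/9) = 1/(-341*(-2621) - 3622/9) = 1/(893761 - 3622/9) = 1/(8040227/9) = 9/8040227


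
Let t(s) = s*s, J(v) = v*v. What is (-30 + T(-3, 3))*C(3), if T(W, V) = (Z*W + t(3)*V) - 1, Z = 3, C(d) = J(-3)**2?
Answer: -1053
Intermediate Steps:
J(v) = v**2
C(d) = 81 (C(d) = ((-3)**2)**2 = 9**2 = 81)
t(s) = s**2
T(W, V) = -1 + 3*W + 9*V (T(W, V) = (3*W + 3**2*V) - 1 = (3*W + 9*V) - 1 = -1 + 3*W + 9*V)
(-30 + T(-3, 3))*C(3) = (-30 + (-1 + 3*(-3) + 9*3))*81 = (-30 + (-1 - 9 + 27))*81 = (-30 + 17)*81 = -13*81 = -1053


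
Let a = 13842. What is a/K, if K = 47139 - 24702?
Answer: 1538/2493 ≈ 0.61693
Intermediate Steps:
K = 22437
a/K = 13842/22437 = 13842*(1/22437) = 1538/2493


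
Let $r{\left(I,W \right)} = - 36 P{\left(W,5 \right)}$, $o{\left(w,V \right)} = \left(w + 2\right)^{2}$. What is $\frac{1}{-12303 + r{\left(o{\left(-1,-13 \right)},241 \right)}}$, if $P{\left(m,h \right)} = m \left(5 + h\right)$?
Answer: $- \frac{1}{99063} \approx -1.0095 \cdot 10^{-5}$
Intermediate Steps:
$o{\left(w,V \right)} = \left(2 + w\right)^{2}$
$r{\left(I,W \right)} = - 360 W$ ($r{\left(I,W \right)} = - 36 W \left(5 + 5\right) = - 36 W 10 = - 36 \cdot 10 W = - 360 W$)
$\frac{1}{-12303 + r{\left(o{\left(-1,-13 \right)},241 \right)}} = \frac{1}{-12303 - 86760} = \frac{1}{-99063} = - \frac{1}{99063}$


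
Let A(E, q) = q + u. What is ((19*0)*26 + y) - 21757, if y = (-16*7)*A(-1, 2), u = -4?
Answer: -21533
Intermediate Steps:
A(E, q) = -4 + q (A(E, q) = q - 4 = -4 + q)
y = 224 (y = (-16*7)*(-4 + 2) = -112*(-2) = 224)
((19*0)*26 + y) - 21757 = ((19*0)*26 + 224) - 21757 = (0*26 + 224) - 21757 = (0 + 224) - 21757 = 224 - 21757 = -21533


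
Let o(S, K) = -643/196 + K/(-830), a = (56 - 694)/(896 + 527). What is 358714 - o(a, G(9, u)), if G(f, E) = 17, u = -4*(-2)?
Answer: 29178065271/81340 ≈ 3.5872e+5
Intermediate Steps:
u = 8
a = -638/1423 ≈ -0.44835
o(S, K) = -643/196 - K/830 (o(S, K) = -643*1/196 + K*(-1/830) = -643/196 - K/830)
358714 - o(a, G(9, u)) = 358714 - (-643/196 - 1/830*17) = 358714 - (-643/196 - 17/830) = 358714 - 1*(-268511/81340) = 358714 + 268511/81340 = 29178065271/81340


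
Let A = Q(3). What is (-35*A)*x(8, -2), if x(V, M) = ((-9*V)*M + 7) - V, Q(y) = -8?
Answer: 40040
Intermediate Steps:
A = -8
x(V, M) = 7 - V - 9*M*V (x(V, M) = (-9*M*V + 7) - V = (7 - 9*M*V) - V = 7 - V - 9*M*V)
(-35*A)*x(8, -2) = (-35*(-8))*(7 - 1*8 - 9*(-2)*8) = 280*(7 - 8 + 144) = 280*143 = 40040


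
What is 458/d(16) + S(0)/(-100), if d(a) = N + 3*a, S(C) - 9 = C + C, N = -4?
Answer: 11351/1100 ≈ 10.319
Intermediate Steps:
S(C) = 9 + 2*C (S(C) = 9 + (C + C) = 9 + 2*C)
d(a) = -4 + 3*a
458/d(16) + S(0)/(-100) = 458/(-4 + 3*16) + (9 + 2*0)/(-100) = 458/(-4 + 48) + (9 + 0)*(-1/100) = 458/44 + 9*(-1/100) = 458*(1/44) - 9/100 = 229/22 - 9/100 = 11351/1100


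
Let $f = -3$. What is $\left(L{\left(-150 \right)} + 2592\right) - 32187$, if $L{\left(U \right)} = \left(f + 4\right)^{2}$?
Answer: $-29594$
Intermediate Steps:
$L{\left(U \right)} = 1$ ($L{\left(U \right)} = \left(-3 + 4\right)^{2} = 1^{2} = 1$)
$\left(L{\left(-150 \right)} + 2592\right) - 32187 = \left(1 + 2592\right) - 32187 = 2593 - 32187 = -29594$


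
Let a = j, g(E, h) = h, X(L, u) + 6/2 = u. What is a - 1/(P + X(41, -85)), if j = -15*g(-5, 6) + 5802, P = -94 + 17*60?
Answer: 4786655/838 ≈ 5712.0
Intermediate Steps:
X(L, u) = -3 + u
P = 926 (P = -94 + 1020 = 926)
j = 5712 (j = -15*6 + 5802 = -90 + 5802 = 5712)
a = 5712
a - 1/(P + X(41, -85)) = 5712 - 1/(926 + (-3 - 85)) = 5712 - 1/(926 - 88) = 5712 - 1/838 = 4786655/838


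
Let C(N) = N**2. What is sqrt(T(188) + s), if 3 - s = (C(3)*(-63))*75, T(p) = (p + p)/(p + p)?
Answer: sqrt(42529) ≈ 206.23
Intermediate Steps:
T(p) = 1 (T(p) = (2*p)/((2*p)) = (2*p)*(1/(2*p)) = 1)
s = 42528 (s = 3 - 3**2*(-63)*75 = 3 - 9*(-63)*75 = 3 - (-567)*75 = 3 - 1*(-42525) = 3 + 42525 = 42528)
sqrt(T(188) + s) = sqrt(1 + 42528) = sqrt(42529)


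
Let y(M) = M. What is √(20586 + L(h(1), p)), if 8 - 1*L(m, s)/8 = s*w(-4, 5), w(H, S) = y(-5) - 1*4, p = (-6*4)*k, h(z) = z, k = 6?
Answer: √10282 ≈ 101.40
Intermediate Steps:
p = -144 (p = -6*4*6 = -24*6 = -144)
w(H, S) = -9 (w(H, S) = -5 - 1*4 = -5 - 4 = -9)
L(m, s) = 64 + 72*s (L(m, s) = 64 - 8*s*(-9) = 64 - (-72)*s = 64 + 72*s)
√(20586 + L(h(1), p)) = √(20586 + (64 + 72*(-144))) = √(20586 + (64 - 10368)) = √(20586 - 10304) = √10282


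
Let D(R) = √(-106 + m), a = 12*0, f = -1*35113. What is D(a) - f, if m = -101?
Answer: 35113 + 3*I*√23 ≈ 35113.0 + 14.387*I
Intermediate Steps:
f = -35113
a = 0
D(R) = 3*I*√23 (D(R) = √(-106 - 101) = √(-207) = 3*I*√23)
D(a) - f = 3*I*√23 - 1*(-35113) = 3*I*√23 + 35113 = 35113 + 3*I*√23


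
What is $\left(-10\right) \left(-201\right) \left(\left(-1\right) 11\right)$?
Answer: $-22110$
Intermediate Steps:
$\left(-10\right) \left(-201\right) \left(\left(-1\right) 11\right) = 2010 \left(-11\right) = -22110$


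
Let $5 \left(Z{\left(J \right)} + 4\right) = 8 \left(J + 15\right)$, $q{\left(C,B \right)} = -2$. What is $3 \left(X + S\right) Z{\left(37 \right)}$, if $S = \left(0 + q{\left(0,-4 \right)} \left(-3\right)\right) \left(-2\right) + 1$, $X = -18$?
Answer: $- \frac{34452}{5} \approx -6890.4$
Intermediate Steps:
$S = -11$ ($S = \left(0 - -6\right) \left(-2\right) + 1 = \left(0 + 6\right) \left(-2\right) + 1 = 6 \left(-2\right) + 1 = -12 + 1 = -11$)
$Z{\left(J \right)} = 20 + \frac{8 J}{5}$ ($Z{\left(J \right)} = -4 + \frac{8 \left(J + 15\right)}{5} = -4 + \frac{8 \left(15 + J\right)}{5} = -4 + \frac{120 + 8 J}{5} = -4 + \left(24 + \frac{8 J}{5}\right) = 20 + \frac{8 J}{5}$)
$3 \left(X + S\right) Z{\left(37 \right)} = 3 \left(-18 - 11\right) \left(20 + \frac{8}{5} \cdot 37\right) = 3 \left(-29\right) \left(20 + \frac{296}{5}\right) = \left(-87\right) \frac{396}{5} = - \frac{34452}{5}$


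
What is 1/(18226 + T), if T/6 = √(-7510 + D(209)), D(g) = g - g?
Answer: 9113/166228718 - 3*I*√7510/166228718 ≈ 5.4822e-5 - 1.564e-6*I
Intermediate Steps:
D(g) = 0
T = 6*I*√7510 (T = 6*√(-7510 + 0) = 6*√(-7510) = 6*(I*√7510) = 6*I*√7510 ≈ 519.96*I)
1/(18226 + T) = 1/(18226 + 6*I*√7510)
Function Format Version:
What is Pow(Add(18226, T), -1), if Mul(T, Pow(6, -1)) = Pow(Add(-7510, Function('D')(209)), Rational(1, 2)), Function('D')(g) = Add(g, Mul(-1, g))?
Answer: Add(Rational(9113, 166228718), Mul(Rational(-3, 166228718), I, Pow(7510, Rational(1, 2)))) ≈ Add(5.4822e-5, Mul(-1.5640e-6, I))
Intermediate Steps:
Function('D')(g) = 0
T = Mul(6, I, Pow(7510, Rational(1, 2))) (T = Mul(6, Pow(Add(-7510, 0), Rational(1, 2))) = Mul(6, Pow(-7510, Rational(1, 2))) = Mul(6, Mul(I, Pow(7510, Rational(1, 2)))) = Mul(6, I, Pow(7510, Rational(1, 2))) ≈ Mul(519.96, I))
Pow(Add(18226, T), -1) = Pow(Add(18226, Mul(6, I, Pow(7510, Rational(1, 2)))), -1)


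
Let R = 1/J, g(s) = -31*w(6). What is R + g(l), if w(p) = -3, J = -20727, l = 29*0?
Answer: 1927610/20727 ≈ 93.000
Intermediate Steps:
l = 0
g(s) = 93 (g(s) = -31*(-3) = 93)
R = -1/20727 (R = 1/(-20727) = -1/20727 ≈ -4.8246e-5)
R + g(l) = -1/20727 + 93 = 1927610/20727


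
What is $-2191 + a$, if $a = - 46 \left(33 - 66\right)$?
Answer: $-673$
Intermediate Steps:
$a = 1518$ ($a = \left(-46\right) \left(-33\right) = 1518$)
$-2191 + a = -2191 + 1518 = -673$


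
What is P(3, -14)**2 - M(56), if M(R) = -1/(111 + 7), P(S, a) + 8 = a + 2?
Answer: 47201/118 ≈ 400.01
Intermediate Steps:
P(S, a) = -6 + a (P(S, a) = -8 + (a + 2) = -8 + (2 + a) = -6 + a)
M(R) = -1/118
P(3, -14)**2 - M(56) = (-6 - 14)**2 - 1*(-1/118) = (-20)**2 + 1/118 = 400 + 1/118 = 47201/118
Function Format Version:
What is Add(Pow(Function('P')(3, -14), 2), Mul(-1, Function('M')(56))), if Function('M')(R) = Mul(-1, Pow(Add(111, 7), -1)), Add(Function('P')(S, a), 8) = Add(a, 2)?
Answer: Rational(47201, 118) ≈ 400.01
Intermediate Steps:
Function('P')(S, a) = Add(-6, a) (Function('P')(S, a) = Add(-8, Add(a, 2)) = Add(-8, Add(2, a)) = Add(-6, a))
Function('M')(R) = Rational(-1, 118) (Function('M')(R) = Mul(-1, Pow(118, -1)) = Mul(-1, Rational(1, 118)) = Rational(-1, 118))
Add(Pow(Function('P')(3, -14), 2), Mul(-1, Function('M')(56))) = Add(Pow(Add(-6, -14), 2), Mul(-1, Rational(-1, 118))) = Add(Pow(-20, 2), Rational(1, 118)) = Add(400, Rational(1, 118)) = Rational(47201, 118)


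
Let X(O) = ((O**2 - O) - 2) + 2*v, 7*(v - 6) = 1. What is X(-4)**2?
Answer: 44944/49 ≈ 917.22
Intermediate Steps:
v = 43/7 (v = 6 + (1/7)*1 = 6 + 1/7 = 43/7 ≈ 6.1429)
X(O) = 72/7 + O**2 - O (X(O) = ((O**2 - O) - 2) + 2*(43/7) = (-2 + O**2 - O) + 86/7 = 72/7 + O**2 - O)
X(-4)**2 = (72/7 + (-4)**2 - 1*(-4))**2 = (72/7 + 16 + 4)**2 = (212/7)**2 = 44944/49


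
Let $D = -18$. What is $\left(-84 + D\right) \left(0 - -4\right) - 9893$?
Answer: $-10301$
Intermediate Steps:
$\left(-84 + D\right) \left(0 - -4\right) - 9893 = \left(-84 - 18\right) \left(0 - -4\right) - 9893 = - 102 \left(0 + 4\right) - 9893 = \left(-102\right) 4 - 9893 = -408 - 9893 = -10301$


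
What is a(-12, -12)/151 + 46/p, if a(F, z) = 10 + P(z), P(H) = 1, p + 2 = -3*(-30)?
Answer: 3957/6644 ≈ 0.59558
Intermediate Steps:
p = 88 (p = -2 - 3*(-30) = -2 + 90 = 88)
a(F, z) = 11 (a(F, z) = 10 + 1 = 11)
a(-12, -12)/151 + 46/p = 11/151 + 46/88 = 11*(1/151) + 46*(1/88) = 11/151 + 23/44 = 3957/6644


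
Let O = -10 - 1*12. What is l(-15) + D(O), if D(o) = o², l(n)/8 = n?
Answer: 364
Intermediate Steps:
l(n) = 8*n
O = -22 (O = -10 - 12 = -22)
l(-15) + D(O) = 8*(-15) + (-22)² = -120 + 484 = 364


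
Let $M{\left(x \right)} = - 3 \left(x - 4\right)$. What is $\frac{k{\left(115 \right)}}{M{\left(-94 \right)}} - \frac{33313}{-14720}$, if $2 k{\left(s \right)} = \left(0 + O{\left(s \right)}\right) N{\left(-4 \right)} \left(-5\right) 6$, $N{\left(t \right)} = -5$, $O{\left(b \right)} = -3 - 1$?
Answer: $\frac{896337}{721280} \approx 1.2427$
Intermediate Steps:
$O{\left(b \right)} = -4$ ($O{\left(b \right)} = -3 - 1 = -4$)
$M{\left(x \right)} = 12 - 3 x$ ($M{\left(x \right)} = - 3 \left(-4 + x\right) = 12 - 3 x$)
$k{\left(s \right)} = -300$ ($k{\left(s \right)} = \frac{\left(0 - 4\right) \left(-5\right) \left(-5\right) 6}{2} = \frac{\left(-4\right) 25 \cdot 6}{2} = \frac{\left(-4\right) 150}{2} = \frac{1}{2} \left(-600\right) = -300$)
$\frac{k{\left(115 \right)}}{M{\left(-94 \right)}} - \frac{33313}{-14720} = - \frac{300}{12 - -282} - \frac{33313}{-14720} = - \frac{300}{12 + 282} - - \frac{33313}{14720} = - \frac{300}{294} + \frac{33313}{14720} = \left(-300\right) \frac{1}{294} + \frac{33313}{14720} = - \frac{50}{49} + \frac{33313}{14720} = \frac{896337}{721280}$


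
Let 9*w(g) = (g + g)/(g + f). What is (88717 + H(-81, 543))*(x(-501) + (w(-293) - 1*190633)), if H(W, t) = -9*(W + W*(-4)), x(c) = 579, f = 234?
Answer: -8732442154640/531 ≈ -1.6445e+10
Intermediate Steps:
H(W, t) = 27*W (H(W, t) = -9*(W - 4*W) = -(-27)*W = 27*W)
w(g) = 2*g/(9*(234 + g)) (w(g) = ((g + g)/(g + 234))/9 = ((2*g)/(234 + g))/9 = (2*g/(234 + g))/9 = 2*g/(9*(234 + g)))
(88717 + H(-81, 543))*(x(-501) + (w(-293) - 1*190633)) = (88717 + 27*(-81))*(579 + ((2/9)*(-293)/(234 - 293) - 1*190633)) = (88717 - 2187)*(579 + ((2/9)*(-293)/(-59) - 190633)) = 86530*(579 + ((2/9)*(-293)*(-1/59) - 190633)) = 86530*(579 + (586/531 - 190633)) = 86530*(579 - 101225537/531) = 86530*(-100918088/531) = -8732442154640/531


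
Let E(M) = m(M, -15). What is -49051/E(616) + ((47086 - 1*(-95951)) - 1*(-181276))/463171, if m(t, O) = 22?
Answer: -22711865835/10189762 ≈ -2228.9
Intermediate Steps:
E(M) = 22
-49051/E(616) + ((47086 - 1*(-95951)) - 1*(-181276))/463171 = -49051/22 + ((47086 - 1*(-95951)) - 1*(-181276))/463171 = -49051*1/22 + ((47086 + 95951) + 181276)*(1/463171) = -49051/22 + (143037 + 181276)*(1/463171) = -49051/22 + 324313*(1/463171) = -49051/22 + 324313/463171 = -22711865835/10189762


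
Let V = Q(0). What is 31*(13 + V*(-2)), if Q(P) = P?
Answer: 403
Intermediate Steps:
V = 0
31*(13 + V*(-2)) = 31*(13 + 0*(-2)) = 31*(13 + 0) = 31*13 = 403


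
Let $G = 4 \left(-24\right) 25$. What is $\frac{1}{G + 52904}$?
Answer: $\frac{1}{50504} \approx 1.98 \cdot 10^{-5}$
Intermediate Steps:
$G = -2400$ ($G = \left(-96\right) 25 = -2400$)
$\frac{1}{G + 52904} = \frac{1}{-2400 + 52904} = \frac{1}{50504}$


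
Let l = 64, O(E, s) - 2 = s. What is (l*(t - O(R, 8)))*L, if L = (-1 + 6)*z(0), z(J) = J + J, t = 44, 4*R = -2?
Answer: 0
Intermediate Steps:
R = -½ (R = (¼)*(-2) = -½ ≈ -0.50000)
O(E, s) = 2 + s
z(J) = 2*J
L = 0 (L = (-1 + 6)*(2*0) = 5*0 = 0)
(l*(t - O(R, 8)))*L = (64*(44 - (2 + 8)))*0 = (64*(44 - 1*10))*0 = (64*(44 - 10))*0 = (64*34)*0 = 2176*0 = 0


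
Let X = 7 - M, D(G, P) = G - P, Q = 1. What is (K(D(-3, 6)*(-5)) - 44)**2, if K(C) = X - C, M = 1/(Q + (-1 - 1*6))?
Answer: 241081/36 ≈ 6696.7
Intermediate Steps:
M = -1/6 (M = 1/(1 + (-1 - 1*6)) = 1/(1 + (-1 - 6)) = 1/(1 - 7) = 1/(-6) = -1/6 ≈ -0.16667)
X = 43/6 (X = 7 - 1*(-1/6) = 7 + 1/6 = 43/6 ≈ 7.1667)
K(C) = 43/6 - C
(K(D(-3, 6)*(-5)) - 44)**2 = ((43/6 - (-3 - 1*6)*(-5)) - 44)**2 = ((43/6 - (-3 - 6)*(-5)) - 44)**2 = ((43/6 - (-9)*(-5)) - 44)**2 = ((43/6 - 1*45) - 44)**2 = ((43/6 - 45) - 44)**2 = (-227/6 - 44)**2 = (-491/6)**2 = 241081/36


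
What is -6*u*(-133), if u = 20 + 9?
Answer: 23142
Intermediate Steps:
u = 29
-6*u*(-133) = -6*29*(-133) = -174*(-133) = 23142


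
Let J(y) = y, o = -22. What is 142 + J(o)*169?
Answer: -3576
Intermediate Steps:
142 + J(o)*169 = 142 - 22*169 = 142 - 3718 = -3576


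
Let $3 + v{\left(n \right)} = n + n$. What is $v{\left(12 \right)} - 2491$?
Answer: $-2470$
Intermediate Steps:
$v{\left(n \right)} = -3 + 2 n$ ($v{\left(n \right)} = -3 + \left(n + n\right) = -3 + 2 n$)
$v{\left(12 \right)} - 2491 = \left(-3 + 2 \cdot 12\right) - 2491 = \left(-3 + 24\right) - 2491 = 21 - 2491 = -2470$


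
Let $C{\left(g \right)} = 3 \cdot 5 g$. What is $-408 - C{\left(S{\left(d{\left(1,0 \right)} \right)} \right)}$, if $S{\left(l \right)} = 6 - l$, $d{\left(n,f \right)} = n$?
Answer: $-483$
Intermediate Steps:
$C{\left(g \right)} = 15 g$
$-408 - C{\left(S{\left(d{\left(1,0 \right)} \right)} \right)} = -408 - 15 \left(6 - 1\right) = -408 - 15 \cdot 5 = -408 - 75 = -483$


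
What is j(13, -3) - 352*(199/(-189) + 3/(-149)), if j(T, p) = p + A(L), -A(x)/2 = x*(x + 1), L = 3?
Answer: 9876389/28161 ≈ 350.71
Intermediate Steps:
A(x) = -2*x*(1 + x) (A(x) = -2*x*(x + 1) = -2*x*(1 + x))
j(T, p) = -24 + p (j(T, p) = p - 2*3*(1 + 3) = p - 2*3*4 = p - 24 = -24 + p)
j(13, -3) - 352*(199/(-189) + 3/(-149)) = (-24 - 3) - 352*(199/(-189) + 3/(-149)) = -27 - 352*(199*(-1/189) + 3*(-1/149)) = -27 - 352*(-199/189 - 3/149) = -27 - 352*(-30218/28161) = -27 + 10636736/28161 = 9876389/28161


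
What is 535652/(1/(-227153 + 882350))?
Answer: 350957583444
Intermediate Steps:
535652/(1/(-227153 + 882350)) = 535652/(1/655197) = 535652*655197 = 350957583444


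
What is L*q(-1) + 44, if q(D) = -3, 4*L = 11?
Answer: 143/4 ≈ 35.750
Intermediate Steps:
L = 11/4 (L = (¼)*11 = 11/4 ≈ 2.7500)
L*q(-1) + 44 = (11/4)*(-3) + 44 = -33/4 + 44 = 143/4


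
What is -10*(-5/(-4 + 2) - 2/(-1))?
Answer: -45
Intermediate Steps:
-10*(-5/(-4 + 2) - 2/(-1)) = -10*(-5/(-2) - 2*(-1)) = -10*(-5*(-½) + 2) = -10*(5/2 + 2) = -10*9/2 = -45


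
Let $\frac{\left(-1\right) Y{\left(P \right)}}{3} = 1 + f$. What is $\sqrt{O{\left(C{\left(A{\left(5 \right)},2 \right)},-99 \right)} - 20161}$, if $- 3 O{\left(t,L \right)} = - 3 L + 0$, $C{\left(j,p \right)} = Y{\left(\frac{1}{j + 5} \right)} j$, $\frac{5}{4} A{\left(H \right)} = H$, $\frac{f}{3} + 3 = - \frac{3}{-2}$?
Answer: $2 i \sqrt{5065} \approx 142.34 i$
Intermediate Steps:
$f = - \frac{9}{2}$ ($f = -9 + 3 \left(- \frac{3}{-2}\right) = -9 + 3 \left(\left(-3\right) \left(- \frac{1}{2}\right)\right) = -9 + 3 \cdot \frac{3}{2} = -9 + \frac{9}{2} = - \frac{9}{2} \approx -4.5$)
$Y{\left(P \right)} = \frac{21}{2}$ ($Y{\left(P \right)} = - 3 \left(1 - \frac{9}{2}\right) = \left(-3\right) \left(- \frac{7}{2}\right) = \frac{21}{2}$)
$A{\left(H \right)} = \frac{4 H}{5}$
$C{\left(j,p \right)} = \frac{21 j}{2}$
$O{\left(t,L \right)} = L$ ($O{\left(t,L \right)} = - \frac{- 3 L + 0}{3} = - \frac{\left(-3\right) L}{3} = L$)
$\sqrt{O{\left(C{\left(A{\left(5 \right)},2 \right)},-99 \right)} - 20161} = \sqrt{-99 - 20161} = \sqrt{-20260} = 2 i \sqrt{5065}$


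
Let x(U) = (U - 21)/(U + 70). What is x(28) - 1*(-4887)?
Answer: 68419/14 ≈ 4887.1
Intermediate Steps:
x(U) = (-21 + U)/(70 + U)
x(28) - 1*(-4887) = (-21 + 28)/(70 + 28) - 1*(-4887) = 7/98 + 4887 = (1/98)*7 + 4887 = 1/14 + 4887 = 68419/14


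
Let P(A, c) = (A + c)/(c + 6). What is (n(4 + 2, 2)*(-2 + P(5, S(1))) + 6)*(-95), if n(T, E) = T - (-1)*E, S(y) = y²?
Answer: 2090/7 ≈ 298.57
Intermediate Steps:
P(A, c) = (A + c)/(6 + c)
n(T, E) = E + T (n(T, E) = T + E = E + T)
(n(4 + 2, 2)*(-2 + P(5, S(1))) + 6)*(-95) = ((2 + (4 + 2))*(-2 + (5 + 1²)/(6 + 1²)) + 6)*(-95) = ((2 + 6)*(-2 + (5 + 1)/(6 + 1)) + 6)*(-95) = (8*(-2 + 6/7) + 6)*(-95) = (8*(-8/7) + 6)*(-95) = (-64/7 + 6)*(-95) = -22/7*(-95) = 2090/7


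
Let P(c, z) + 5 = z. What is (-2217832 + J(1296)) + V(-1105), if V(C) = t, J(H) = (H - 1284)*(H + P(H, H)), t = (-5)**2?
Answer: -2186763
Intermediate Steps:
P(c, z) = -5 + z
t = 25
J(H) = (-1284 + H)*(-5 + 2*H) (J(H) = (H - 1284)*(H + (-5 + H)) = (-1284 + H)*(-5 + 2*H))
V(C) = 25
(-2217832 + J(1296)) + V(-1105) = (-2217832 + (6420 - 2573*1296 + 2*1296**2)) + 25 = (-2217832 + (6420 - 3334608 + 2*1679616)) + 25 = (-2217832 + (6420 - 3334608 + 3359232)) + 25 = (-2217832 + 31044) + 25 = -2186788 + 25 = -2186763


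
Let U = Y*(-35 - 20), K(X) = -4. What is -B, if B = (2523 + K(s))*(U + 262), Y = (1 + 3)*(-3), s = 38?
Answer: -2322518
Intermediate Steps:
Y = -12 (Y = 4*(-3) = -12)
U = 660 (U = -12*(-35 - 20) = -12*(-55) = 660)
B = 2322518 (B = (2523 - 4)*(660 + 262) = 2519*922 = 2322518)
-B = -1*2322518 = -2322518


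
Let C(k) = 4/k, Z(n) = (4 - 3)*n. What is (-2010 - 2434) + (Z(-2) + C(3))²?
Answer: -39992/9 ≈ -4443.6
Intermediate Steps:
Z(n) = n (Z(n) = 1*n = n)
(-2010 - 2434) + (Z(-2) + C(3))² = (-2010 - 2434) + (-2 + 4/3)² = -4444 + (-2 + 4*(⅓))² = -4444 + (-2 + 4/3)² = -4444 + (-⅔)² = -4444 + 4/9 = -39992/9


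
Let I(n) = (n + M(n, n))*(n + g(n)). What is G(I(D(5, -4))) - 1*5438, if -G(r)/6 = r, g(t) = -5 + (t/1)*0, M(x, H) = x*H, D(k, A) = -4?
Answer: -4790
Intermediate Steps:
M(x, H) = H*x
g(t) = -5 (g(t) = -5 + (t*1)*0 = -5 + t*0 = -5 + 0 = -5)
I(n) = (-5 + n)*(n + n²) (I(n) = (n + n*n)*(n - 5) = (n + n²)*(-5 + n) = (-5 + n)*(n + n²))
G(r) = -6*r
G(I(D(5, -4))) - 1*5438 = -(-24)*(-5 + (-4)² - 4*(-4)) - 1*5438 = -(-24)*(-5 + 16 + 16) - 5438 = -(-24)*27 - 5438 = -6*(-108) - 5438 = 648 - 5438 = -4790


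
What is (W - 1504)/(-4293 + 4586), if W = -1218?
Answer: -2722/293 ≈ -9.2901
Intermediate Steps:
(W - 1504)/(-4293 + 4586) = (-1218 - 1504)/(-4293 + 4586) = -2722/293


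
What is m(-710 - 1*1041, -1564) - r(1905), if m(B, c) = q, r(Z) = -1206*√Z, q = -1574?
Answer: -1574 + 1206*√1905 ≈ 51063.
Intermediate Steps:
m(B, c) = -1574
m(-710 - 1*1041, -1564) - r(1905) = -1574 - (-1206)*√1905 = -1574 + 1206*√1905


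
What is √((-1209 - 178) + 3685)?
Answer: √2298 ≈ 47.937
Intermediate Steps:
√((-1209 - 178) + 3685) = √(-1387 + 3685) = √2298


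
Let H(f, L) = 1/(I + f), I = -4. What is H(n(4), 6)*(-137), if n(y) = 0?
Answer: 137/4 ≈ 34.250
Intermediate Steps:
H(f, L) = 1/(-4 + f)
H(n(4), 6)*(-137) = -137/(-4 + 0) = -137/(-4) = -1/4*(-137) = 137/4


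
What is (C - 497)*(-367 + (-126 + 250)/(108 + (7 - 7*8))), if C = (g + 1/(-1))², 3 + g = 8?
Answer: 10355449/59 ≈ 1.7552e+5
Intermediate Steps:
g = 5 (g = -3 + 8 = 5)
C = 16 (C = (5 + 1/(-1))² = (5 - 1)² = 4² = 16)
(C - 497)*(-367 + (-126 + 250)/(108 + (7 - 7*8))) = (16 - 497)*(-367 + (-126 + 250)/(108 + (7 - 7*8))) = -481*(-367 + 124/(108 + (7 - 56))) = -481*(-367 + 124/(108 - 49)) = -481*(-367 + 124/59) = -481*(-21529/59) = 10355449/59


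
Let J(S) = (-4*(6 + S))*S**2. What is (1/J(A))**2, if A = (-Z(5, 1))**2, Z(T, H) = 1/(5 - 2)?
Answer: 531441/48400 ≈ 10.980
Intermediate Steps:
Z(T, H) = 1/3
A = 1/9 (A = (-1*1/3)**2 = (-1/3)**2 = 1/9 ≈ 0.11111)
J(S) = S**2*(-24 - 4*S) (J(S) = (-24 - 4*S)*S**2 = S**2*(-24 - 4*S))
(1/J(A))**2 = (1/(4*(1/9)**2*(-6 - 1*1/9)))**2 = (1/(4*(1/81)*(-6 - 1/9)))**2 = (1/(4*(1/81)*(-55/9)))**2 = (1/(-220/729))**2 = (-729/220)**2 = 531441/48400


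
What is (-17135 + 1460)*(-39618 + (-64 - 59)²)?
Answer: 383865075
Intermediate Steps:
(-17135 + 1460)*(-39618 + (-64 - 59)²) = -15675*(-39618 + (-123)²) = -15675*(-39618 + 15129) = -15675*(-24489) = 383865075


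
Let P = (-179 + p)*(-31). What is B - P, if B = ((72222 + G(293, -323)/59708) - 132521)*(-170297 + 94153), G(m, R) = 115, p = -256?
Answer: 2979814332399/649 ≈ 4.5914e+9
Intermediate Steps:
P = 13485 (P = (-179 - 256)*(-31) = -435*(-31) = 13485)
B = 2979823084164/649 (B = ((72222 + 115/59708) - 132521)*(-170297 + 94153) = ((72222 + 115*(1/59708)) - 132521)*(-76144) = ((72222 + 5/2596) - 132521)*(-76144) = (187488317/2596 - 132521)*(-76144) = -156536199/2596*(-76144) = 2979823084164/649 ≈ 4.5914e+9)
B - P = 2979823084164/649 - 1*13485 = 2979823084164/649 - 13485 = 2979814332399/649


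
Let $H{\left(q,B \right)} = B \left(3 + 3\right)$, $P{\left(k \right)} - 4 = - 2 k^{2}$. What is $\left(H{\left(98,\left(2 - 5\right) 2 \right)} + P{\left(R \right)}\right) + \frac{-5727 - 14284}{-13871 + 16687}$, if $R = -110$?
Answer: $- \frac{68257323}{2816} \approx -24239.0$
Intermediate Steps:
$P{\left(k \right)} = 4 - 2 k^{2}$
$H{\left(q,B \right)} = 6 B$ ($H{\left(q,B \right)} = B 6 = 6 B$)
$\left(H{\left(98,\left(2 - 5\right) 2 \right)} + P{\left(R \right)}\right) + \frac{-5727 - 14284}{-13871 + 16687} = \left(6 \left(2 - 5\right) 2 + \left(4 - 2 \left(-110\right)^{2}\right)\right) + \frac{-5727 - 14284}{-13871 + 16687} = \left(6 \left(\left(-3\right) 2\right) + \left(4 - 24200\right)\right) - \frac{20011}{2816} = \left(6 \left(-6\right) + \left(4 - 24200\right)\right) - \frac{20011}{2816} = \left(-36 - 24196\right) - \frac{20011}{2816} = -24232 - \frac{20011}{2816} = - \frac{68257323}{2816}$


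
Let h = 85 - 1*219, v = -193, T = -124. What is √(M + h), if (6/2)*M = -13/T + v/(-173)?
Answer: I*√15369505283/10726 ≈ 11.558*I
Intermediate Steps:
h = -134 (h = 85 - 219 = -134)
M = 8727/21452 (M = (-13/(-124) - 193/(-173))/3 = (-13*(-1/124) - 193*(-1/173))/3 = (13/124 + 193/173)/3 = (⅓)*(26181/21452) = 8727/21452 ≈ 0.40682)
√(M + h) = √(8727/21452 - 134) = √(-2865841/21452) = I*√15369505283/10726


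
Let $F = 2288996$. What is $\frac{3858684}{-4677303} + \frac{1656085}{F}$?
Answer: $- \frac{362166967503}{3568775952596} \approx -0.10148$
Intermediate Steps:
$\frac{3858684}{-4677303} + \frac{1656085}{F} = \frac{3858684}{-4677303} + \frac{1656085}{2288996} = 3858684 \left(- \frac{1}{4677303}\right) + 1656085 \cdot \frac{1}{2288996} = - \frac{1286228}{1559101} + \frac{1656085}{2288996} = - \frac{362166967503}{3568775952596}$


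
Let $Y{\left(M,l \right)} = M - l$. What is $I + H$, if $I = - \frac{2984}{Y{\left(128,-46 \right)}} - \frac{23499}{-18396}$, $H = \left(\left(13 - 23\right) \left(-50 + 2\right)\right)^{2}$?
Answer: $\frac{5852678387}{25404} \approx 2.3038 \cdot 10^{5}$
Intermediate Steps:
$H = 230400$ ($H = \left(\left(-10\right) \left(-48\right)\right)^{2} = 480^{2} = 230400$)
$I = - \frac{403213}{25404}$ ($I = - \frac{2984}{128 - -46} - \frac{23499}{-18396} = - \frac{2984}{128 + 46} - - \frac{373}{292} = - \frac{2984}{174} + \frac{373}{292} = \left(-2984\right) \frac{1}{174} + \frac{373}{292} = - \frac{1492}{87} + \frac{373}{292} = - \frac{403213}{25404} \approx -15.872$)
$I + H = - \frac{403213}{25404} + 230400 = \frac{5852678387}{25404}$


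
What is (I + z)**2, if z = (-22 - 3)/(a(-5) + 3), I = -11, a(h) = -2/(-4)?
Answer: 16129/49 ≈ 329.16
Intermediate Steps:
a(h) = 1/2 (a(h) = -2*(-1/4) = 1/2)
z = -50/7 (z = (-22 - 3)/(1/2 + 3) = -25/7/2 = -25*2/7 = -50/7 ≈ -7.1429)
(I + z)**2 = (-11 - 50/7)**2 = (-127/7)**2 = 16129/49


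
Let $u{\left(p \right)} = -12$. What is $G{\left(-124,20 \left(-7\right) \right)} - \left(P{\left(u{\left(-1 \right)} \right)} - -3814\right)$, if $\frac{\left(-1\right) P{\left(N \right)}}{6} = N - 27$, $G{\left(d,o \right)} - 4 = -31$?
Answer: $-4075$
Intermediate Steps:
$G{\left(d,o \right)} = -27$ ($G{\left(d,o \right)} = 4 - 31 = -27$)
$P{\left(N \right)} = 162 - 6 N$ ($P{\left(N \right)} = - 6 \left(N - 27\right) = - 6 \left(-27 + N\right) = 162 - 6 N$)
$G{\left(-124,20 \left(-7\right) \right)} - \left(P{\left(u{\left(-1 \right)} \right)} - -3814\right) = -27 - \left(\left(162 - -72\right) - -3814\right) = -27 - \left(\left(162 + 72\right) + 3814\right) = -27 - \left(234 + 3814\right) = -27 - 4048 = -4075$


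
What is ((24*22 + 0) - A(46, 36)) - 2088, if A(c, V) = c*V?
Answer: -3216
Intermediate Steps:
A(c, V) = V*c
((24*22 + 0) - A(46, 36)) - 2088 = ((24*22 + 0) - 36*46) - 2088 = ((528 + 0) - 1*1656) - 2088 = (528 - 1656) - 2088 = -1128 - 2088 = -3216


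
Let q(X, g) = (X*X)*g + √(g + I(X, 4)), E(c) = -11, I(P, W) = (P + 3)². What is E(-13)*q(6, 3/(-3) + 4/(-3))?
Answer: 924 - 22*√177/3 ≈ 826.44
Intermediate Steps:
I(P, W) = (3 + P)²
q(X, g) = √(g + (3 + X)²) + g*X² (q(X, g) = (X*X)*g + √(g + (3 + X)²) = X²*g + √(g + (3 + X)²) = g*X² + √(g + (3 + X)²) = √(g + (3 + X)²) + g*X²)
E(-13)*q(6, 3/(-3) + 4/(-3)) = -11*(√((3/(-3) + 4/(-3)) + (3 + 6)²) + (3/(-3) + 4/(-3))*6²) = -11*(√((3*(-⅓) + 4*(-⅓)) + 9²) + (3*(-⅓) + 4*(-⅓))*36) = -11*(√((-1 - 4/3) + 81) + (-1 - 4/3)*36) = -11*(√(-7/3 + 81) - 7/3*36) = -11*(√(236/3) - 84) = -11*(2*√177/3 - 84) = -11*(-84 + 2*√177/3) = 924 - 22*√177/3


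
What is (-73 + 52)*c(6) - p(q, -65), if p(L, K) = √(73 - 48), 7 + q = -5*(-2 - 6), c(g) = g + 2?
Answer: -173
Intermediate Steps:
c(g) = 2 + g
q = 33 (q = -7 - 5*(-2 - 6) = -7 - 5*(-8) = -7 + 40 = 33)
p(L, K) = 5 (p(L, K) = √25 = 5)
(-73 + 52)*c(6) - p(q, -65) = (-73 + 52)*(2 + 6) - 1*5 = -21*8 - 5 = -168 - 5 = -173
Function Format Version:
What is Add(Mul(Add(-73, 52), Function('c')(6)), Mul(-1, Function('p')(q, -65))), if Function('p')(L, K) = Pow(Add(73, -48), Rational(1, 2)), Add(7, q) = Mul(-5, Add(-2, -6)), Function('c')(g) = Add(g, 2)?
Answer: -173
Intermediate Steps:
Function('c')(g) = Add(2, g)
q = 33 (q = Add(-7, Mul(-5, Add(-2, -6))) = Add(-7, Mul(-5, -8)) = Add(-7, 40) = 33)
Function('p')(L, K) = 5 (Function('p')(L, K) = Pow(25, Rational(1, 2)) = 5)
Add(Mul(Add(-73, 52), Function('c')(6)), Mul(-1, Function('p')(q, -65))) = Add(Mul(Add(-73, 52), Add(2, 6)), Mul(-1, 5)) = Add(Mul(-21, 8), -5) = Add(-168, -5) = -173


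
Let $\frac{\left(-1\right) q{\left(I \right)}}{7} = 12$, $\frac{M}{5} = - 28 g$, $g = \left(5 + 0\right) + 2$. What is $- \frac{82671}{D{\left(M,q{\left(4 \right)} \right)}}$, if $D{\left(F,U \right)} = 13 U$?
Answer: $\frac{27557}{364} \approx 75.706$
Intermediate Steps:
$g = 7$ ($g = 5 + 2 = 7$)
$M = -980$ ($M = 5 \left(\left(-28\right) 7\right) = 5 \left(-196\right) = -980$)
$q{\left(I \right)} = -84$ ($q{\left(I \right)} = \left(-7\right) 12 = -84$)
$- \frac{82671}{D{\left(M,q{\left(4 \right)} \right)}} = - \frac{82671}{13 \left(-84\right)} = - \frac{82671}{-1092} = \left(-82671\right) \left(- \frac{1}{1092}\right) = \frac{27557}{364}$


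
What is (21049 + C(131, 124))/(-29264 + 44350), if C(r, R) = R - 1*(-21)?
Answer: 10597/7543 ≈ 1.4049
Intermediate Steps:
C(r, R) = 21 + R (C(r, R) = R + 21 = 21 + R)
(21049 + C(131, 124))/(-29264 + 44350) = (21049 + (21 + 124))/(-29264 + 44350) = (21049 + 145)/15086 = 21194*(1/15086) = 10597/7543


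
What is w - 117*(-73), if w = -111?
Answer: 8430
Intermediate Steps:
w - 117*(-73) = -111 - 117*(-73) = -111 + 8541 = 8430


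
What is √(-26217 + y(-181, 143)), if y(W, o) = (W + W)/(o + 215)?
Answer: 28*I*√1071494/179 ≈ 161.92*I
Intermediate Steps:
y(W, o) = 2*W/(215 + o) (y(W, o) = (2*W)/(215 + o) = 2*W/(215 + o))
√(-26217 + y(-181, 143)) = √(-26217 + 2*(-181)/(215 + 143)) = √(-26217 + 2*(-181)/358) = √(-26217 + 2*(-181)*(1/358)) = √(-26217 - 181/179) = √(-4693024/179) = 28*I*√1071494/179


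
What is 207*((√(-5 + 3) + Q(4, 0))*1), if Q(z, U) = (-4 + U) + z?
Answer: 207*I*√2 ≈ 292.74*I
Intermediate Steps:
Q(z, U) = -4 + U + z
207*((√(-5 + 3) + Q(4, 0))*1) = 207*((√(-5 + 3) + (-4 + 0 + 4))*1) = 207*((√(-2) + 0)*1) = 207*((I*√2 + 0)*1) = 207*((I*√2)*1) = 207*(I*√2) = 207*I*√2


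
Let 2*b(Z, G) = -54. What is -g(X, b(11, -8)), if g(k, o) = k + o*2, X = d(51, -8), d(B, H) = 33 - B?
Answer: 72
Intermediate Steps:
b(Z, G) = -27 (b(Z, G) = (½)*(-54) = -27)
X = -18 (X = 33 - 1*51 = 33 - 51 = -18)
g(k, o) = k + 2*o
-g(X, b(11, -8)) = -(-18 + 2*(-27)) = -(-18 - 54) = -1*(-72) = 72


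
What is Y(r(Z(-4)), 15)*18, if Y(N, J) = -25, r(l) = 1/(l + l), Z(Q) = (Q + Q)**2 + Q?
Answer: -450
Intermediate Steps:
Z(Q) = Q + 4*Q**2 (Z(Q) = (2*Q)**2 + Q = 4*Q**2 + Q = Q + 4*Q**2)
r(l) = 1/(2*l)
Y(r(Z(-4)), 15)*18 = -25*18 = -450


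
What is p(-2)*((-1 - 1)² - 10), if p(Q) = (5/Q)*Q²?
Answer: 60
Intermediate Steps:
p(Q) = 5*Q
p(-2)*((-1 - 1)² - 10) = (5*(-2))*((-1 - 1)² - 10) = -10*((-2)² - 10) = -10*(4 - 10) = -10*(-6) = 60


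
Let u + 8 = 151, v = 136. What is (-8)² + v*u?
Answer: 19512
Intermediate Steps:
u = 143 (u = -8 + 151 = 143)
(-8)² + v*u = (-8)² + 136*143 = 64 + 19448 = 19512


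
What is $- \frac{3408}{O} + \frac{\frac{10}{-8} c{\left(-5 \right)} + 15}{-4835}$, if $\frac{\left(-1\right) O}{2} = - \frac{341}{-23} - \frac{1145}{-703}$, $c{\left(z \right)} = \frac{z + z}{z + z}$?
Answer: $\frac{17761352755}{171518724} \approx 103.55$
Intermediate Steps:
$c{\left(z \right)} = 1$ ($c{\left(z \right)} = \frac{2 z}{2 z} = 2 z \frac{1}{2 z} = 1$)
$O = - \frac{532116}{16169}$ ($O = - 2 \left(- \frac{341}{-23} - \frac{1145}{-703}\right) = - 2 \left(\left(-341\right) \left(- \frac{1}{23}\right) - - \frac{1145}{703}\right) = - 2 \left(\frac{341}{23} + \frac{1145}{703}\right) = \left(-2\right) \frac{266058}{16169} = - \frac{532116}{16169} \approx -32.91$)
$- \frac{3408}{O} + \frac{\frac{10}{-8} c{\left(-5 \right)} + 15}{-4835} = - \frac{3408}{- \frac{532116}{16169}} + \frac{\frac{10}{-8} \cdot 1 + 15}{-4835} = \left(-3408\right) \left(- \frac{16169}{532116}\right) + \left(10 \left(- \frac{1}{8}\right) 1 + 15\right) \left(- \frac{1}{4835}\right) = \frac{4591996}{44343} + \left(\left(- \frac{5}{4}\right) 1 + 15\right) \left(- \frac{1}{4835}\right) = \frac{4591996}{44343} + \left(- \frac{5}{4} + 15\right) \left(- \frac{1}{4835}\right) = \frac{4591996}{44343} + \frac{55}{4} \left(- \frac{1}{4835}\right) = \frac{4591996}{44343} - \frac{11}{3868} = \frac{17761352755}{171518724}$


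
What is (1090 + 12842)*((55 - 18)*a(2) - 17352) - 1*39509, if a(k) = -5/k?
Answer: -243076283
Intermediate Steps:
(1090 + 12842)*((55 - 18)*a(2) - 17352) - 1*39509 = (1090 + 12842)*((55 - 18)*(-5/2) - 17352) - 1*39509 = 13932*(37*(-5*½) - 17352) - 39509 = 13932*(37*(-5/2) - 17352) - 39509 = 13932*(-185/2 - 17352) - 39509 = 13932*(-34889/2) - 39509 = -243036774 - 39509 = -243076283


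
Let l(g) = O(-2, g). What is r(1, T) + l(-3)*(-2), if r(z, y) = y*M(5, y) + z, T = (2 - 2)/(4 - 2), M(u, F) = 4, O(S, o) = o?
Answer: 7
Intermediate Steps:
l(g) = g
T = 0 (T = 0/2 = 0*(1/2) = 0)
r(z, y) = z + 4*y (r(z, y) = y*4 + z = 4*y + z = z + 4*y)
r(1, T) + l(-3)*(-2) = (1 + 4*0) - 3*(-2) = (1 + 0) + 6 = 1 + 6 = 7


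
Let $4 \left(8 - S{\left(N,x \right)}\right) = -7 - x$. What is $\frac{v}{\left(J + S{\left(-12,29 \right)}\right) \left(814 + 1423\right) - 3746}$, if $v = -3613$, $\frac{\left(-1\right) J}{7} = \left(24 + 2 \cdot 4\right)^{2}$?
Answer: $\frac{3613}{16000533} \approx 0.0002258$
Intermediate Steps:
$J = -7168$ ($J = - 7 \left(24 + 2 \cdot 4\right)^{2} = - 7 \left(24 + 8\right)^{2} = - 7 \cdot 32^{2} = \left(-7\right) 1024 = -7168$)
$S{\left(N,x \right)} = \frac{39}{4} + \frac{x}{4}$ ($S{\left(N,x \right)} = 8 - \frac{-7 - x}{4} = 8 + \left(\frac{7}{4} + \frac{x}{4}\right) = \frac{39}{4} + \frac{x}{4}$)
$\frac{v}{\left(J + S{\left(-12,29 \right)}\right) \left(814 + 1423\right) - 3746} = - \frac{3613}{\left(-7168 + \left(\frac{39}{4} + \frac{1}{4} \cdot 29\right)\right) \left(814 + 1423\right) - 3746} = - \frac{3613}{\left(-7168 + \left(\frac{39}{4} + \frac{29}{4}\right)\right) 2237 - 3746} = - \frac{3613}{\left(-7168 + 17\right) 2237 - 3746} = - \frac{3613}{\left(-7151\right) 2237 - 3746} = - \frac{3613}{-15996787 - 3746} = - \frac{3613}{-16000533} = \left(-3613\right) \left(- \frac{1}{16000533}\right) = \frac{3613}{16000533}$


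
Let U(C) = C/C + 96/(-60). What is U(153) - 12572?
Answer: -62863/5 ≈ -12573.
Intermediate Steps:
U(C) = -⅗ (U(C) = 1 + 96*(-1/60) = 1 - 8/5 = -⅗)
U(153) - 12572 = -⅗ - 12572 = -62863/5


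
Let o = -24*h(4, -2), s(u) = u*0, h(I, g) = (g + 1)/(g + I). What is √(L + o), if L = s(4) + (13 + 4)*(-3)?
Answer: I*√39 ≈ 6.245*I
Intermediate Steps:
h(I, g) = (1 + g)/(I + g)
s(u) = 0
L = -51 (L = 0 + (13 + 4)*(-3) = 0 + 17*(-3) = 0 - 51 = -51)
o = 12 (o = -24*(1 - 2)/(4 - 2) = -24*(-1)/2 = -12*(-1) = -24*(-½) = 12)
√(L + o) = √(-51 + 12) = √(-39) = I*√39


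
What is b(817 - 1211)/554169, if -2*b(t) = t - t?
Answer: 0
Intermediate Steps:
b(t) = 0 (b(t) = -(t - t)/2 = -½*0 = 0)
b(817 - 1211)/554169 = 0/554169 = 0*(1/554169) = 0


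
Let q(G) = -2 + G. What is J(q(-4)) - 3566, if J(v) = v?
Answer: -3572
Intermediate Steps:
J(q(-4)) - 3566 = (-2 - 4) - 3566 = -6 - 3566 = -3572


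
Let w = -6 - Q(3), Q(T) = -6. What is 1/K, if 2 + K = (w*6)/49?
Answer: -½ ≈ -0.50000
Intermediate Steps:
w = 0 (w = -6 - 1*(-6) = -6 + 6 = 0)
K = -2 (K = -2 + (0*6)/49 = -2 + 0*(1/49) = -2 + 0 = -2)
1/K = 1/(-2) = -½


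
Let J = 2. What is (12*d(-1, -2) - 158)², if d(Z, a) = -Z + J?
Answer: 14884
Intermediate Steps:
d(Z, a) = 2 - Z (d(Z, a) = -Z + 2 = 2 - Z)
(12*d(-1, -2) - 158)² = (12*(2 - 1*(-1)) - 158)² = (12*(2 + 1) - 158)² = (12*3 - 158)² = (36 - 158)² = (-122)² = 14884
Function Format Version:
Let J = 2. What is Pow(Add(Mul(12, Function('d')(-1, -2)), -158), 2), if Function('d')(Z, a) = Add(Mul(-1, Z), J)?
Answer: 14884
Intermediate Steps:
Function('d')(Z, a) = Add(2, Mul(-1, Z)) (Function('d')(Z, a) = Add(Mul(-1, Z), 2) = Add(2, Mul(-1, Z)))
Pow(Add(Mul(12, Function('d')(-1, -2)), -158), 2) = Pow(Add(Mul(12, Add(2, Mul(-1, -1))), -158), 2) = Pow(Add(Mul(12, Add(2, 1)), -158), 2) = Pow(Add(Mul(12, 3), -158), 2) = Pow(Add(36, -158), 2) = Pow(-122, 2) = 14884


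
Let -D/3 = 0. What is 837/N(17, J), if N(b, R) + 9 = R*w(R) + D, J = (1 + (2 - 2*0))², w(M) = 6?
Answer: 93/5 ≈ 18.600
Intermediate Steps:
D = 0 (D = -3*0 = 0)
J = 9 (J = (1 + (2 + 0))² = (1 + 2)² = 3² = 9)
N(b, R) = -9 + 6*R (N(b, R) = -9 + (R*6 + 0) = -9 + (6*R + 0) = -9 + 6*R)
837/N(17, J) = 837/(-9 + 6*9) = 837/(-9 + 54) = 837/45 = 837*(1/45) = 93/5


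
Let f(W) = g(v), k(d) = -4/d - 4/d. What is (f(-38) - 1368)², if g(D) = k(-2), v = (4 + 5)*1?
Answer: 1860496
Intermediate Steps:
v = 9 (v = 9*1 = 9)
k(d) = -8/d
g(D) = 4 (g(D) = -8/(-2) = -8*(-½) = 4)
f(W) = 4
(f(-38) - 1368)² = (4 - 1368)² = (-1364)² = 1860496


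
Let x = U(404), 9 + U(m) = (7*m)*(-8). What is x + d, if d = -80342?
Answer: -102975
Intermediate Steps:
U(m) = -9 - 56*m (U(m) = -9 + (7*m)*(-8) = -9 - 56*m)
x = -22633 (x = -9 - 56*404 = -9 - 22624 = -22633)
x + d = -22633 - 80342 = -102975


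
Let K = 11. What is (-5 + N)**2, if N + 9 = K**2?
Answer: 11449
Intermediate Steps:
N = 112 (N = -9 + 11**2 = -9 + 121 = 112)
(-5 + N)**2 = (-5 + 112)**2 = 107**2 = 11449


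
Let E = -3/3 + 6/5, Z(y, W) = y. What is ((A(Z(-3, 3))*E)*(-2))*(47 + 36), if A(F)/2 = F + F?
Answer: 1992/5 ≈ 398.40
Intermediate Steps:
A(F) = 4*F (A(F) = 2*(F + F) = 2*(2*F) = 4*F)
E = 1/5 (E = -3*1/3 + 6*(1/5) = -1 + 6/5 = 1/5 ≈ 0.20000)
((A(Z(-3, 3))*E)*(-2))*(47 + 36) = (((4*(-3))*(1/5))*(-2))*(47 + 36) = (-12*1/5*(-2))*83 = -12/5*(-2)*83 = (24/5)*83 = 1992/5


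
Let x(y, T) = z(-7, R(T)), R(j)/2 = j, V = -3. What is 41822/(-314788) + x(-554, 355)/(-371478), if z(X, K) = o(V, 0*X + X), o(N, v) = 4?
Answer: -3884303017/29234204166 ≈ -0.13287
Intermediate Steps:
R(j) = 2*j
z(X, K) = 4
x(y, T) = 4
41822/(-314788) + x(-554, 355)/(-371478) = 41822/(-314788) + 4/(-371478) = 41822*(-1/314788) + 4*(-1/371478) = -20911/157394 - 2/185739 = -3884303017/29234204166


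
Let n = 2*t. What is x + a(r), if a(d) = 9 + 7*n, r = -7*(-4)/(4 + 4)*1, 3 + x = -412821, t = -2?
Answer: -412843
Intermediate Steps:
n = -4 (n = 2*(-2) = -4)
x = -412824 (x = -3 - 412821 = -412824)
r = 7/2 (r = -7*(-4)/8*1 = -7*(-½)*1 = (7/2)*1 = 7/2 ≈ 3.5000)
a(d) = -19 (a(d) = 9 + 7*(-4) = 9 - 28 = -19)
x + a(r) = -412824 - 19 = -412843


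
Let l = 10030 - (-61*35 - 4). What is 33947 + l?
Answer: 46116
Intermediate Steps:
l = 12169 (l = 10030 - (-2135 - 4) = 10030 - 1*(-2139) = 10030 + 2139 = 12169)
33947 + l = 33947 + 12169 = 46116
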